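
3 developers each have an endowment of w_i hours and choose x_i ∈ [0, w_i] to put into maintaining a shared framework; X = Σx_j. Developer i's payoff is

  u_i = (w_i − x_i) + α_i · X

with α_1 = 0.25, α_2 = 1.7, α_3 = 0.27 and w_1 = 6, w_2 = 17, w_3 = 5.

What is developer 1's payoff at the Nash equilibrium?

10.25

∂u_i/∂x_i = α_i − 1, so developer i contributes w_i if α_i > 1, else 0.
α_i > 1 for i ∈ {2}; NE contributions (0, 17, 0), X = 17.
u_1 = (6 − 0) + 0.25·17 = 10.25.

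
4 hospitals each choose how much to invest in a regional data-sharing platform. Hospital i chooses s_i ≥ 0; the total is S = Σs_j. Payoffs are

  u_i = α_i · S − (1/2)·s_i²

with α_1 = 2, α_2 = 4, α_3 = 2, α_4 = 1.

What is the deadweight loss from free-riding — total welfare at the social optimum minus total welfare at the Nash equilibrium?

Hospital i's FOC: ∂u_i/∂s_i = α_i − s_i = 0, so s_i* = α_i.
NE contributions = (2, 4, 2, 1); S = 9.
W^NE = (Σα)·S − ½Σα_i² = 9² − ½·25 = 68.5.
Planner sets s_i = Σα_j = 9 for every i, so S^SO = 4·9 = 36.
W^SO = (Σα)·S^SO − ½·4·(Σα)² = (4/2)·9² = 162.
Deadweight loss = W^SO − W^NE = 93.5.

93.5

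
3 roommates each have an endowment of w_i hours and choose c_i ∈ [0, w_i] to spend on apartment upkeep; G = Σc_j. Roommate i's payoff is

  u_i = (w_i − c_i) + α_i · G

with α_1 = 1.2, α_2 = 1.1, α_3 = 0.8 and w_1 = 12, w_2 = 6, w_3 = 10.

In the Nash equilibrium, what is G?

∂u_i/∂c_i = α_i − 1, so roommate i contributes w_i if α_i > 1, else 0.
α_i > 1 for i ∈ {1, 2}; NE contributions (12, 6, 0), G = 18.

18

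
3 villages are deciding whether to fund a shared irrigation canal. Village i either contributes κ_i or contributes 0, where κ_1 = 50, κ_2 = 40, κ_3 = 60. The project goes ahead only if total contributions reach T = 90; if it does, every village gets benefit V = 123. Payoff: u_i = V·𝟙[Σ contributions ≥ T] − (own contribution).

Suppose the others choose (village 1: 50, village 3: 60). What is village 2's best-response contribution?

Others' total = 110 ≥ 90; contributing adds cost 40 for no extra benefit.
Best response: 0.

0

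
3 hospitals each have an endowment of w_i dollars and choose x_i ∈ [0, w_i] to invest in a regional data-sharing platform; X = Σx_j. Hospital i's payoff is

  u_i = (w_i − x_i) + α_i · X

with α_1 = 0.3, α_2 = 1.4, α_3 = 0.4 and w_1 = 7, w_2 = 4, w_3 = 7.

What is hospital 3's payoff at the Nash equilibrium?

8.6

∂u_i/∂x_i = α_i − 1, so hospital i contributes w_i if α_i > 1, else 0.
α_i > 1 for i ∈ {2}; NE contributions (0, 4, 0), X = 4.
u_3 = (7 − 0) + 0.4·4 = 8.6.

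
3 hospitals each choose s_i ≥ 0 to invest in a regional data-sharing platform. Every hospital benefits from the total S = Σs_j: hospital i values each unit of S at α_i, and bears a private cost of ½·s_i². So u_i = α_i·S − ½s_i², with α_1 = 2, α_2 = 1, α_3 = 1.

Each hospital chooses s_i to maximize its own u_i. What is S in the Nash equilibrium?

Hospital i's FOC: ∂u_i/∂s_i = α_i − s_i = 0, so s_i* = α_i.
NE contributions = (2, 1, 1); S = 4.

4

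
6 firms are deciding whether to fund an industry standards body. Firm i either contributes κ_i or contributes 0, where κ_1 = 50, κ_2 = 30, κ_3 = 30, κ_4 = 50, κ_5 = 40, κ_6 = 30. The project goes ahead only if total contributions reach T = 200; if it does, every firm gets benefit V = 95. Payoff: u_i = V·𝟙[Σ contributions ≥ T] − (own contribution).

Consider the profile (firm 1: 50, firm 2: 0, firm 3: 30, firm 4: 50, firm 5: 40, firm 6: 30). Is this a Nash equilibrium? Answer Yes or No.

Total = 200 ≥ 200: provided.
Firm 1 (pledges 50, payoff 45): dropping to 0 → total 150, payoff 0. No gain.
Firm 2 (pledges 0, payoff 95): pledging 30 → total 230, payoff 65. No gain.
Firm 3 (pledges 30, payoff 65): dropping to 0 → total 170, payoff 0. No gain.
Firm 4 (pledges 50, payoff 45): dropping to 0 → total 150, payoff 0. No gain.
Firm 5 (pledges 40, payoff 55): dropping to 0 → total 160, payoff 0. No gain.
Firm 6 (pledges 30, payoff 65): dropping to 0 → total 170, payoff 0. No gain.

Yes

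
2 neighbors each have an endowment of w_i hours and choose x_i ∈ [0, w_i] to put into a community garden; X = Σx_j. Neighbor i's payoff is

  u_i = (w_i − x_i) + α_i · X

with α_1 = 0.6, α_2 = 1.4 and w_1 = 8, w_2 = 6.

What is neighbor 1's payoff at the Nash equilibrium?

11.6

∂u_i/∂x_i = α_i − 1, so neighbor i contributes w_i if α_i > 1, else 0.
α_i > 1 for i ∈ {2}; NE contributions (0, 6), X = 6.
u_1 = (8 − 0) + 0.6·6 = 11.6.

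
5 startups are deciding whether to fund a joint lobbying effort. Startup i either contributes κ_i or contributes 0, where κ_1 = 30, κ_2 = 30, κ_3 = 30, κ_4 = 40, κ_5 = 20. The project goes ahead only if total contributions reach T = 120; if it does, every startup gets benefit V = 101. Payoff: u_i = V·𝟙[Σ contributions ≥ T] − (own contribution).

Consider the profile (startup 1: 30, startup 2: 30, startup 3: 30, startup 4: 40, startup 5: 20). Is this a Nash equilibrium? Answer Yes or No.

No

Total = 150 ≥ 120: provided.
Startup 1 (pledges 30, payoff 71): dropping to 0 → total 120, payoff 101. Profitable deviation.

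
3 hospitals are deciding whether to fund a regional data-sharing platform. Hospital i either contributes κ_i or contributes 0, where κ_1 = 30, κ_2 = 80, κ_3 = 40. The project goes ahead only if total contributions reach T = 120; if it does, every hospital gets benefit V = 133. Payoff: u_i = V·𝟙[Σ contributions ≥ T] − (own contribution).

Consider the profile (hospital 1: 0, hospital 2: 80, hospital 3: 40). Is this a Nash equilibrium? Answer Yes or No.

Yes

Total = 120 ≥ 120: provided.
Hospital 1 (pledges 0, payoff 133): pledging 30 → total 150, payoff 103. No gain.
Hospital 2 (pledges 80, payoff 53): dropping to 0 → total 40, payoff 0. No gain.
Hospital 3 (pledges 40, payoff 93): dropping to 0 → total 80, payoff 0. No gain.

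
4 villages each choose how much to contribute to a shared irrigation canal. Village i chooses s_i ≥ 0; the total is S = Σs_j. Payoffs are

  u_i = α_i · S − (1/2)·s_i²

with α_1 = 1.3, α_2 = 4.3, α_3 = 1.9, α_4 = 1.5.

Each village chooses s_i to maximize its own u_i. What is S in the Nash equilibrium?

Village i's FOC: ∂u_i/∂s_i = α_i − s_i = 0, so s_i* = α_i.
NE contributions = (1.3, 4.3, 1.9, 1.5); S = 9.

9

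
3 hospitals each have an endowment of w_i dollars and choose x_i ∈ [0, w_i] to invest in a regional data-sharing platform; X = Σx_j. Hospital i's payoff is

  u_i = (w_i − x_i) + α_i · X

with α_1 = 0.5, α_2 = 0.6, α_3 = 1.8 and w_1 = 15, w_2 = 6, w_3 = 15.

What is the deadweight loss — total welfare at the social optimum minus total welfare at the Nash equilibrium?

39.9

∂u_i/∂x_i = α_i − 1, so hospital i contributes w_i if α_i > 1, else 0.
α_i > 1 for i ∈ {3}; NE contributions (0, 0, 15), X = 15.
W^NE = Σw_i − X^NE + (Σα_i)·X^NE = 36 + 1.9·15 = 64.5.
Planner: ∂(Σu_j)/∂x_i = Σα_j − 1 = 1.9 > 0, so everyone contributes w_i; X^SO = 36, W^SO = 36 + 1.9·36 = 104.4.
Deadweight loss = 39.9.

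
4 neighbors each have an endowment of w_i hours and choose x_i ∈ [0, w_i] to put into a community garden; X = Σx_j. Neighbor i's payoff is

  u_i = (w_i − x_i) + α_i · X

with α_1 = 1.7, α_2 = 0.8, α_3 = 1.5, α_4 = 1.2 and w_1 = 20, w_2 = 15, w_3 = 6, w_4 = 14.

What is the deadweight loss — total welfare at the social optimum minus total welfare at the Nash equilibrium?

∂u_i/∂x_i = α_i − 1, so neighbor i contributes w_i if α_i > 1, else 0.
α_i > 1 for i ∈ {1, 3, 4}; NE contributions (20, 0, 6, 14), X = 40.
W^NE = Σw_i − X^NE + (Σα_i)·X^NE = 55 + 4.2·40 = 223.
Planner: ∂(Σu_j)/∂x_i = Σα_j − 1 = 4.2 > 0, so everyone contributes w_i; X^SO = 55, W^SO = 55 + 4.2·55 = 286.
Deadweight loss = 63.

63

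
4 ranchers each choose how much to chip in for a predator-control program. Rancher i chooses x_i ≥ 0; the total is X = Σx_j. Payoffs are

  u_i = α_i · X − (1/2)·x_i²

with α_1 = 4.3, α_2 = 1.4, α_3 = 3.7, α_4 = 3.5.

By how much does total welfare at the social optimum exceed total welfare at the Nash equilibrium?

189.605

Rancher i's FOC: ∂u_i/∂x_i = α_i − x_i = 0, so x_i* = α_i.
NE contributions = (4.3, 1.4, 3.7, 3.5); X = 12.9.
W^NE = (Σα)·X − ½Σα_i² = 12.9² − ½·46.39 = 143.215.
Planner sets x_i = Σα_j = 12.9 for every i, so X^SO = 4·12.9 = 51.6.
W^SO = (Σα)·X^SO − ½·4·(Σα)² = (4/2)·12.9² = 332.82.
Deadweight loss = W^SO − W^NE = 189.605.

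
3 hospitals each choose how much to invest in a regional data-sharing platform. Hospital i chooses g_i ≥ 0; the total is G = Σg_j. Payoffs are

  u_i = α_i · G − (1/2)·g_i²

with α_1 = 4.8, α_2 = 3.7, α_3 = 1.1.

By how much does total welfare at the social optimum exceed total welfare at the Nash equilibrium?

65.05

Hospital i's FOC: ∂u_i/∂g_i = α_i − g_i = 0, so g_i* = α_i.
NE contributions = (4.8, 3.7, 1.1); G = 9.6.
W^NE = (Σα)·G − ½Σα_i² = 9.6² − ½·37.94 = 73.19.
Planner sets g_i = Σα_j = 9.6 for every i, so G^SO = 3·9.6 = 28.8.
W^SO = (Σα)·G^SO − ½·3·(Σα)² = (3/2)·9.6² = 138.24.
Deadweight loss = W^SO − W^NE = 65.05.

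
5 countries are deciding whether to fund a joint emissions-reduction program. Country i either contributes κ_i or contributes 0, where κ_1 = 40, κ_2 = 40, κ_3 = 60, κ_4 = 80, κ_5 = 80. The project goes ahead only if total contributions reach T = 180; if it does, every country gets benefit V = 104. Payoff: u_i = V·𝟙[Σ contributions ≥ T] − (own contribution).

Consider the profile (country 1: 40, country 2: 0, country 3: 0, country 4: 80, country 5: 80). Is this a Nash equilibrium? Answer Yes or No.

Total = 200 ≥ 180: provided.
Country 1 (pledges 40, payoff 64): dropping to 0 → total 160, payoff 0. No gain.
Country 2 (pledges 0, payoff 104): pledging 40 → total 240, payoff 64. No gain.
Country 3 (pledges 0, payoff 104): pledging 60 → total 260, payoff 44. No gain.
Country 4 (pledges 80, payoff 24): dropping to 0 → total 120, payoff 0. No gain.
Country 5 (pledges 80, payoff 24): dropping to 0 → total 120, payoff 0. No gain.

Yes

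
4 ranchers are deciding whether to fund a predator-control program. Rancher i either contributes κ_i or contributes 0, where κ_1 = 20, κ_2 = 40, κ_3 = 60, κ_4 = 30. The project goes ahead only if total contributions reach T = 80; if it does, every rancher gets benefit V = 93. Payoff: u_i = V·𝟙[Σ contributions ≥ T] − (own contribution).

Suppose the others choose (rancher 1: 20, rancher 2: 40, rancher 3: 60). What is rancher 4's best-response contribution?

0

Others' total = 120 ≥ 80; contributing adds cost 30 for no extra benefit.
Best response: 0.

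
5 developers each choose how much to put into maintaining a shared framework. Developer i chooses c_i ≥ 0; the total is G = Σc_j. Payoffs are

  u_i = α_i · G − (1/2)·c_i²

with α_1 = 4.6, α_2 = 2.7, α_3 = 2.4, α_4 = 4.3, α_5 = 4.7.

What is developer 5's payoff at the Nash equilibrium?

Developer i's FOC: ∂u_i/∂c_i = α_i − c_i = 0, so c_i* = α_i.
NE contributions = (4.6, 2.7, 2.4, 4.3, 4.7); G = 18.7.
u_5 = α_5·G − ½·(c_5)² = 4.7·18.7 − ½·4.7² = 76.845.

76.845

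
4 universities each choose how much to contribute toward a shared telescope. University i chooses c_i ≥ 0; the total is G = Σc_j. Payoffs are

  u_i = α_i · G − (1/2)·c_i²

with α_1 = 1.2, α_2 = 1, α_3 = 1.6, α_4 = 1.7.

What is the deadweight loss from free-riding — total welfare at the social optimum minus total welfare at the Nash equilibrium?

34.195

University i's FOC: ∂u_i/∂c_i = α_i − c_i = 0, so c_i* = α_i.
NE contributions = (1.2, 1, 1.6, 1.7); G = 5.5.
W^NE = (Σα)·G − ½Σα_i² = 5.5² − ½·7.89 = 26.305.
Planner sets c_i = Σα_j = 5.5 for every i, so G^SO = 4·5.5 = 22.
W^SO = (Σα)·G^SO − ½·4·(Σα)² = (4/2)·5.5² = 60.5.
Deadweight loss = W^SO − W^NE = 34.195.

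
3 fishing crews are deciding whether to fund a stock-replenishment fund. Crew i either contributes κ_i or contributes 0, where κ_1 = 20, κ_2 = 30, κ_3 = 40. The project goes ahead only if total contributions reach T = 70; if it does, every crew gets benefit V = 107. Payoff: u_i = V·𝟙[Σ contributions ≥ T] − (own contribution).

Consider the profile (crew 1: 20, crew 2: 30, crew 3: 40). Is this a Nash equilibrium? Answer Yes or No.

No

Total = 90 ≥ 70: provided.
Crew 1 (pledges 20, payoff 87): dropping to 0 → total 70, payoff 107. Profitable deviation.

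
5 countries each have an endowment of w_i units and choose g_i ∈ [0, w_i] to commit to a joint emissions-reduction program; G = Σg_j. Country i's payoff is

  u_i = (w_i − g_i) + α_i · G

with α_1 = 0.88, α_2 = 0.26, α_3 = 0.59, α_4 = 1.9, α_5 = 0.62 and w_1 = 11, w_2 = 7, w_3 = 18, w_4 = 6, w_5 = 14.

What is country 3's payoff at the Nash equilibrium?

∂u_i/∂g_i = α_i − 1, so country i contributes w_i if α_i > 1, else 0.
α_i > 1 for i ∈ {4}; NE contributions (0, 0, 0, 6, 0), G = 6.
u_3 = (18 − 0) + 0.59·6 = 21.54.

21.54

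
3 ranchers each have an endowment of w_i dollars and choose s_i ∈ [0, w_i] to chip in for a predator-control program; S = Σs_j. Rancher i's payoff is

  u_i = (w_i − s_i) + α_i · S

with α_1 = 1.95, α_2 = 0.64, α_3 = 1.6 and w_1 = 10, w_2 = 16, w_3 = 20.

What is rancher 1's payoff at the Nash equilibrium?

58.5

∂u_i/∂s_i = α_i − 1, so rancher i contributes w_i if α_i > 1, else 0.
α_i > 1 for i ∈ {1, 3}; NE contributions (10, 0, 20), S = 30.
u_1 = (10 − 10) + 1.95·30 = 58.5.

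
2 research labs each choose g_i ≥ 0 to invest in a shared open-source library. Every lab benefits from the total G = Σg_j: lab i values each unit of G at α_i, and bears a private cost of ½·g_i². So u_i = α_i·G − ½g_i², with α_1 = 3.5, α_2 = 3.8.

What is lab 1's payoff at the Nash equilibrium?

19.425

Lab i's FOC: ∂u_i/∂g_i = α_i − g_i = 0, so g_i* = α_i.
NE contributions = (3.5, 3.8); G = 7.3.
u_1 = α_1·G − ½·(g_1)² = 3.5·7.3 − ½·3.5² = 19.425.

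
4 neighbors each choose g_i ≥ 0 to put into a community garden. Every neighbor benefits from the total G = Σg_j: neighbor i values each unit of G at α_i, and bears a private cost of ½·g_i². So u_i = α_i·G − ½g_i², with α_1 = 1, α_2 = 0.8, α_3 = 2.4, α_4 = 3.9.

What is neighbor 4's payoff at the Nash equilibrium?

Neighbor i's FOC: ∂u_i/∂g_i = α_i − g_i = 0, so g_i* = α_i.
NE contributions = (1, 0.8, 2.4, 3.9); G = 8.1.
u_4 = α_4·G − ½·(g_4)² = 3.9·8.1 − ½·3.9² = 23.985.

23.985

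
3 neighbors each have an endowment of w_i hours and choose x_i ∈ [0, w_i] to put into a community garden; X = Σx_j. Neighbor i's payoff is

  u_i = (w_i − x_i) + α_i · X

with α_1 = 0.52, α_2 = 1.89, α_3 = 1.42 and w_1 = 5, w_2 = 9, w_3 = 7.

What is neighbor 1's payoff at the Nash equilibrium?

∂u_i/∂x_i = α_i − 1, so neighbor i contributes w_i if α_i > 1, else 0.
α_i > 1 for i ∈ {2, 3}; NE contributions (0, 9, 7), X = 16.
u_1 = (5 − 0) + 0.52·16 = 13.32.

13.32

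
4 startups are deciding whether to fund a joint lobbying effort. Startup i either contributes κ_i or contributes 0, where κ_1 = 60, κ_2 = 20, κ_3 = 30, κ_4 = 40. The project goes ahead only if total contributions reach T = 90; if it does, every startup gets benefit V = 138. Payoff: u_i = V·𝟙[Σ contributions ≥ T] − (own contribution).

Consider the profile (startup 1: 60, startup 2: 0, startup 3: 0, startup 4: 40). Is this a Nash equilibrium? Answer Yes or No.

Yes

Total = 100 ≥ 90: provided.
Startup 1 (pledges 60, payoff 78): dropping to 0 → total 40, payoff 0. No gain.
Startup 2 (pledges 0, payoff 138): pledging 20 → total 120, payoff 118. No gain.
Startup 3 (pledges 0, payoff 138): pledging 30 → total 130, payoff 108. No gain.
Startup 4 (pledges 40, payoff 98): dropping to 0 → total 60, payoff 0. No gain.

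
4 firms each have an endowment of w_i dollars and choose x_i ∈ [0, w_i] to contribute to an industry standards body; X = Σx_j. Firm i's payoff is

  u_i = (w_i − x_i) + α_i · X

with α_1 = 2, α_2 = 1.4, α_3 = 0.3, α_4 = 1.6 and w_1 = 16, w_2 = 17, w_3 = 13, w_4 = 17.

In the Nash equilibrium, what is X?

50

∂u_i/∂x_i = α_i − 1, so firm i contributes w_i if α_i > 1, else 0.
α_i > 1 for i ∈ {1, 2, 4}; NE contributions (16, 17, 0, 17), X = 50.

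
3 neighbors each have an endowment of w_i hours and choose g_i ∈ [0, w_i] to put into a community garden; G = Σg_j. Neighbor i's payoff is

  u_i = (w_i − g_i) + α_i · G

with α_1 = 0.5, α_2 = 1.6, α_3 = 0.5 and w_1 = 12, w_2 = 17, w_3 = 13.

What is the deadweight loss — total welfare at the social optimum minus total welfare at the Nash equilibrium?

40

∂u_i/∂g_i = α_i − 1, so neighbor i contributes w_i if α_i > 1, else 0.
α_i > 1 for i ∈ {2}; NE contributions (0, 17, 0), G = 17.
W^NE = Σw_i − G^NE + (Σα_i)·G^NE = 42 + 1.6·17 = 69.2.
Planner: ∂(Σu_j)/∂g_i = Σα_j − 1 = 1.6 > 0, so everyone contributes w_i; G^SO = 42, W^SO = 42 + 1.6·42 = 109.2.
Deadweight loss = 40.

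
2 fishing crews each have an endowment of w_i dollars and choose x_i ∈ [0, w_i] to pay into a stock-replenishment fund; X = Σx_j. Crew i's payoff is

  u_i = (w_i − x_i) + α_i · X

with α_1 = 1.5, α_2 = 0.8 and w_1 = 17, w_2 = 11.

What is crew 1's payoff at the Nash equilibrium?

25.5

∂u_i/∂x_i = α_i − 1, so crew i contributes w_i if α_i > 1, else 0.
α_i > 1 for i ∈ {1}; NE contributions (17, 0), X = 17.
u_1 = (17 − 17) + 1.5·17 = 25.5.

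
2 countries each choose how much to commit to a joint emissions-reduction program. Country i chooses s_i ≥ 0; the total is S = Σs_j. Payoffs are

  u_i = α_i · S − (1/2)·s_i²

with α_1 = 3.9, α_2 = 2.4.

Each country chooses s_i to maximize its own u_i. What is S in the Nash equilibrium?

Country i's FOC: ∂u_i/∂s_i = α_i − s_i = 0, so s_i* = α_i.
NE contributions = (3.9, 2.4); S = 6.3.

6.3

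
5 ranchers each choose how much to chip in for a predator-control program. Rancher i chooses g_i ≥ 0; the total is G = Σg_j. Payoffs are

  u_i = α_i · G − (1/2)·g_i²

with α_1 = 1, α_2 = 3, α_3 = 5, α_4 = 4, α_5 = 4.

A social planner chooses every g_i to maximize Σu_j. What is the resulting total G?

Planner FOC: ∂(Σu_j)/∂g_i = (Σα_j) − g_i = 0, so g_i^SO = Σα_j = 17 for every i; G^SO = 85.

85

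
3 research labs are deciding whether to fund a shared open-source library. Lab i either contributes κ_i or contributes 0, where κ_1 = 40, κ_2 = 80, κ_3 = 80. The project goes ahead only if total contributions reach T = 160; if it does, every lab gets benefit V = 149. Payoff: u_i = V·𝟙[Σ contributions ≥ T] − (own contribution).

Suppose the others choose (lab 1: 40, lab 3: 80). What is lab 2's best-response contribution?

Others' total = 120. Contributing 80 brings total to 200 ≥ 160: gain V − κ_2 = 69.
Best response: 80.

80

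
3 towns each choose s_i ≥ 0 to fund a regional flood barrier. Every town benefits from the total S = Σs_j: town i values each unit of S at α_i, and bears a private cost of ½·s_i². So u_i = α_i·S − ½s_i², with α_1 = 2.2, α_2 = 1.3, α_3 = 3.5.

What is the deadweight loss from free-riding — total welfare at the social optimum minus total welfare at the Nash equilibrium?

Town i's FOC: ∂u_i/∂s_i = α_i − s_i = 0, so s_i* = α_i.
NE contributions = (2.2, 1.3, 3.5); S = 7.
W^NE = (Σα)·S − ½Σα_i² = 7² − ½·18.78 = 39.61.
Planner sets s_i = Σα_j = 7 for every i, so S^SO = 3·7 = 21.
W^SO = (Σα)·S^SO − ½·3·(Σα)² = (3/2)·7² = 73.5.
Deadweight loss = W^SO − W^NE = 33.89.

33.89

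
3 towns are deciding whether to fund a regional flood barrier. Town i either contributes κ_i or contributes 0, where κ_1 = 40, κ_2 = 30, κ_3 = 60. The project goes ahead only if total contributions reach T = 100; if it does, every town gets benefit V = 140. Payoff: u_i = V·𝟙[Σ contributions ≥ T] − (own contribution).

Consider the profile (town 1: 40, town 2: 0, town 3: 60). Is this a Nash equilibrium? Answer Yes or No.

Total = 100 ≥ 100: provided.
Town 1 (pledges 40, payoff 100): dropping to 0 → total 60, payoff 0. No gain.
Town 2 (pledges 0, payoff 140): pledging 30 → total 130, payoff 110. No gain.
Town 3 (pledges 60, payoff 80): dropping to 0 → total 40, payoff 0. No gain.

Yes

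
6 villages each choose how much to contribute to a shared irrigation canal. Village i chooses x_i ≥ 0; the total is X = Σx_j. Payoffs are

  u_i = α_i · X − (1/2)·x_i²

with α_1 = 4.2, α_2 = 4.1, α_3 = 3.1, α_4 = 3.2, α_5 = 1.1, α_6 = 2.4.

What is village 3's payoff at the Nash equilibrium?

51.305

Village i's FOC: ∂u_i/∂x_i = α_i − x_i = 0, so x_i* = α_i.
NE contributions = (4.2, 4.1, 3.1, 3.2, 1.1, 2.4); X = 18.1.
u_3 = α_3·X − ½·(x_3)² = 3.1·18.1 − ½·3.1² = 51.305.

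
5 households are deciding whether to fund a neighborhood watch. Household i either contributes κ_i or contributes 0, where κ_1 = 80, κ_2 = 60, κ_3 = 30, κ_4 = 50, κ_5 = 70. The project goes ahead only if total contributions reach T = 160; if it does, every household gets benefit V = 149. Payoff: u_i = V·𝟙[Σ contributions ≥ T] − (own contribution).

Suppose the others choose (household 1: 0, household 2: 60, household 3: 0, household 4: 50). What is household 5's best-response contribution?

70

Others' total = 110. Contributing 70 brings total to 180 ≥ 160: gain V − κ_5 = 79.
Best response: 70.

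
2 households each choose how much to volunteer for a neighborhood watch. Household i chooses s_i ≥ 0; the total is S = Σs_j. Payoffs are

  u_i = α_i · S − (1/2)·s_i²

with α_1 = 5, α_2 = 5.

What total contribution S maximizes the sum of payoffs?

Planner FOC: ∂(Σu_j)/∂s_i = (Σα_j) − s_i = 0, so s_i^SO = Σα_j = 10 for every i; S^SO = 20.

20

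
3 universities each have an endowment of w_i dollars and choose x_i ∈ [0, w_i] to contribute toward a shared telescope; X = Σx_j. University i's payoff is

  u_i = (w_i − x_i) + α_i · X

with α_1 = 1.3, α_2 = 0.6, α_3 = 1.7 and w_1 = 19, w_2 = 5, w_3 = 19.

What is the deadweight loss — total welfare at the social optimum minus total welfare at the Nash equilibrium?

∂u_i/∂x_i = α_i − 1, so university i contributes w_i if α_i > 1, else 0.
α_i > 1 for i ∈ {1, 3}; NE contributions (19, 0, 19), X = 38.
W^NE = Σw_i − X^NE + (Σα_i)·X^NE = 43 + 2.6·38 = 141.8.
Planner: ∂(Σu_j)/∂x_i = Σα_j − 1 = 2.6 > 0, so everyone contributes w_i; X^SO = 43, W^SO = 43 + 2.6·43 = 154.8.
Deadweight loss = 13.

13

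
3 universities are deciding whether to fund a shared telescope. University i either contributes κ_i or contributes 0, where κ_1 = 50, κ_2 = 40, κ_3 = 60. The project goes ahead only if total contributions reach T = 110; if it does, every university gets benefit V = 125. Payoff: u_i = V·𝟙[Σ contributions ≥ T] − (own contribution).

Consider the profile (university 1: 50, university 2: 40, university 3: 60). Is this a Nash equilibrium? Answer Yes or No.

Total = 150 ≥ 110: provided.
University 1 (pledges 50, payoff 75): dropping to 0 → total 100, payoff 0. No gain.
University 2 (pledges 40, payoff 85): dropping to 0 → total 110, payoff 125. Profitable deviation.

No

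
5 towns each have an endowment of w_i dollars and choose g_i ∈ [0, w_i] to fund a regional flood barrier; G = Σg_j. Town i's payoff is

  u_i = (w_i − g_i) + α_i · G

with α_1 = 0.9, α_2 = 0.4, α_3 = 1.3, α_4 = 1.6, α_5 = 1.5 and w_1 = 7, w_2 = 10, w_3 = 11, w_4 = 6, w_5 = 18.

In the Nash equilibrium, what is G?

35

∂u_i/∂g_i = α_i − 1, so town i contributes w_i if α_i > 1, else 0.
α_i > 1 for i ∈ {3, 4, 5}; NE contributions (0, 0, 11, 6, 18), G = 35.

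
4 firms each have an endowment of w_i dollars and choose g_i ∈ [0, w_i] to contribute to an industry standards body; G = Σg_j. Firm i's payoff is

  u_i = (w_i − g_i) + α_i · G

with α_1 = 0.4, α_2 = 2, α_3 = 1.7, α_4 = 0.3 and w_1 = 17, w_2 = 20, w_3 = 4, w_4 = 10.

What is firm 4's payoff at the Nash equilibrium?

17.2

∂u_i/∂g_i = α_i − 1, so firm i contributes w_i if α_i > 1, else 0.
α_i > 1 for i ∈ {2, 3}; NE contributions (0, 20, 4, 0), G = 24.
u_4 = (10 − 0) + 0.3·24 = 17.2.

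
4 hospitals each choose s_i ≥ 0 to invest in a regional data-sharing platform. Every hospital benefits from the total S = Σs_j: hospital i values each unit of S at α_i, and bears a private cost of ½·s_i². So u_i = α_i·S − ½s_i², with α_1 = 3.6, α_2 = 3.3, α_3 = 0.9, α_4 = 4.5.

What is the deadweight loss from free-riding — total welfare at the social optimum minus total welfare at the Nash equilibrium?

Hospital i's FOC: ∂u_i/∂s_i = α_i − s_i = 0, so s_i* = α_i.
NE contributions = (3.6, 3.3, 0.9, 4.5); S = 12.3.
W^NE = (Σα)·S − ½Σα_i² = 12.3² − ½·44.91 = 128.835.
Planner sets s_i = Σα_j = 12.3 for every i, so S^SO = 4·12.3 = 49.2.
W^SO = (Σα)·S^SO − ½·4·(Σα)² = (4/2)·12.3² = 302.58.
Deadweight loss = W^SO − W^NE = 173.745.

173.745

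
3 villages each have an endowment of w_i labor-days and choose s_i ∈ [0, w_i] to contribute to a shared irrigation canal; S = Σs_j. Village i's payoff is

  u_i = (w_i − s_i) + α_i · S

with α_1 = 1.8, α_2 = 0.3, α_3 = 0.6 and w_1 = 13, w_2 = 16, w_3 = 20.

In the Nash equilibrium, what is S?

∂u_i/∂s_i = α_i − 1, so village i contributes w_i if α_i > 1, else 0.
α_i > 1 for i ∈ {1}; NE contributions (13, 0, 0), S = 13.

13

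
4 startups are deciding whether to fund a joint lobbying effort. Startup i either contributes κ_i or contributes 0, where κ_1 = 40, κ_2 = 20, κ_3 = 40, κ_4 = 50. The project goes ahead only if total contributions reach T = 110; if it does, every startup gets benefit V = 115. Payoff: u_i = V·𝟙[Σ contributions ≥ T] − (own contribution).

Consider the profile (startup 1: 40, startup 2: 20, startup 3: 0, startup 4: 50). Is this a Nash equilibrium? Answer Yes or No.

Yes

Total = 110 ≥ 110: provided.
Startup 1 (pledges 40, payoff 75): dropping to 0 → total 70, payoff 0. No gain.
Startup 2 (pledges 20, payoff 95): dropping to 0 → total 90, payoff 0. No gain.
Startup 3 (pledges 0, payoff 115): pledging 40 → total 150, payoff 75. No gain.
Startup 4 (pledges 50, payoff 65): dropping to 0 → total 60, payoff 0. No gain.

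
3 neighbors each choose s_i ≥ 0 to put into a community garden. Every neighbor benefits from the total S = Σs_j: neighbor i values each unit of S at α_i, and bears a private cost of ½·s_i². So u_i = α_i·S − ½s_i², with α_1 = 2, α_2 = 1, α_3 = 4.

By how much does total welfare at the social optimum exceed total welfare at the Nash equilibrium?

35

Neighbor i's FOC: ∂u_i/∂s_i = α_i − s_i = 0, so s_i* = α_i.
NE contributions = (2, 1, 4); S = 7.
W^NE = (Σα)·S − ½Σα_i² = 7² − ½·21 = 38.5.
Planner sets s_i = Σα_j = 7 for every i, so S^SO = 3·7 = 21.
W^SO = (Σα)·S^SO − ½·3·(Σα)² = (3/2)·7² = 73.5.
Deadweight loss = W^SO − W^NE = 35.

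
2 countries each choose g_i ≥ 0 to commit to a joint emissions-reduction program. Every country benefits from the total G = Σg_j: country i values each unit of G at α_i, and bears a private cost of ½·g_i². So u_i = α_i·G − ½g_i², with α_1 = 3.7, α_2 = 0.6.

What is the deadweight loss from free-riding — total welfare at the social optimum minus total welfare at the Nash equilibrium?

7.025

Country i's FOC: ∂u_i/∂g_i = α_i − g_i = 0, so g_i* = α_i.
NE contributions = (3.7, 0.6); G = 4.3.
W^NE = (Σα)·G − ½Σα_i² = 4.3² − ½·14.05 = 11.465.
Planner sets g_i = Σα_j = 4.3 for every i, so G^SO = 2·4.3 = 8.6.
W^SO = (Σα)·G^SO − ½·2·(Σα)² = (2/2)·4.3² = 18.49.
Deadweight loss = W^SO − W^NE = 7.025.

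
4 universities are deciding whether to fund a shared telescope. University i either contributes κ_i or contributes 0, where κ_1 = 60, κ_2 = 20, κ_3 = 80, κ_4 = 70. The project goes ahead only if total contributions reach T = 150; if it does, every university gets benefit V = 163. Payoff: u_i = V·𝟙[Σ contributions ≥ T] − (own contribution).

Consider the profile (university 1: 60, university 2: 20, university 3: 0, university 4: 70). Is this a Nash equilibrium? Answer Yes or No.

Yes

Total = 150 ≥ 150: provided.
University 1 (pledges 60, payoff 103): dropping to 0 → total 90, payoff 0. No gain.
University 2 (pledges 20, payoff 143): dropping to 0 → total 130, payoff 0. No gain.
University 3 (pledges 0, payoff 163): pledging 80 → total 230, payoff 83. No gain.
University 4 (pledges 70, payoff 93): dropping to 0 → total 80, payoff 0. No gain.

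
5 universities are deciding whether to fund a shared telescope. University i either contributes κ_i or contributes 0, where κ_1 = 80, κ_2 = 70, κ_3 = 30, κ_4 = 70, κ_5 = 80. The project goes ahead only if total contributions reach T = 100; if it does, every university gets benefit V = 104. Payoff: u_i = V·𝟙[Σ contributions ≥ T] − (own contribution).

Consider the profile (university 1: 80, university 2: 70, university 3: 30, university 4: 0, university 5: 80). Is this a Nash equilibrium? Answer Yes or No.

Total = 260 ≥ 100: provided.
University 1 (pledges 80, payoff 24): dropping to 0 → total 180, payoff 104. Profitable deviation.

No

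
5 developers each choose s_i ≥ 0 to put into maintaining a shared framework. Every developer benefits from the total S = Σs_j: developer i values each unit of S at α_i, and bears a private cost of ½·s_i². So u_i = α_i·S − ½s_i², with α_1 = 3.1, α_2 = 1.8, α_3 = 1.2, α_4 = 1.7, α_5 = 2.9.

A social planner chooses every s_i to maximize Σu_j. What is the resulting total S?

53.5

Planner FOC: ∂(Σu_j)/∂s_i = (Σα_j) − s_i = 0, so s_i^SO = Σα_j = 10.7 for every i; S^SO = 53.5.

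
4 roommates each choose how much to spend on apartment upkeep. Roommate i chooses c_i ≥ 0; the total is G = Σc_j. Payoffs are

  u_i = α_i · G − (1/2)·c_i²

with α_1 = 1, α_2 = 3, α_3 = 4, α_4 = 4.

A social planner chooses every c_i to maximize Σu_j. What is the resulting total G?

Planner FOC: ∂(Σu_j)/∂c_i = (Σα_j) − c_i = 0, so c_i^SO = Σα_j = 12 for every i; G^SO = 48.

48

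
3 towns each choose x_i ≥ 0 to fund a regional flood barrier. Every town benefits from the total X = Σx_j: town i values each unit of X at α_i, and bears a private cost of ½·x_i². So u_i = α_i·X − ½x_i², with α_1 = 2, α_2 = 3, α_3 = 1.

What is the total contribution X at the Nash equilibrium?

Town i's FOC: ∂u_i/∂x_i = α_i − x_i = 0, so x_i* = α_i.
NE contributions = (2, 3, 1); X = 6.

6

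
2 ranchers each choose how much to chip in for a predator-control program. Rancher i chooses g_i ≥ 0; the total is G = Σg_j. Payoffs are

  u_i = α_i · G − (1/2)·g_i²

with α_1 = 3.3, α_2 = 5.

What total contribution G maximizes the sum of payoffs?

16.6

Planner FOC: ∂(Σu_j)/∂g_i = (Σα_j) − g_i = 0, so g_i^SO = Σα_j = 8.3 for every i; G^SO = 16.6.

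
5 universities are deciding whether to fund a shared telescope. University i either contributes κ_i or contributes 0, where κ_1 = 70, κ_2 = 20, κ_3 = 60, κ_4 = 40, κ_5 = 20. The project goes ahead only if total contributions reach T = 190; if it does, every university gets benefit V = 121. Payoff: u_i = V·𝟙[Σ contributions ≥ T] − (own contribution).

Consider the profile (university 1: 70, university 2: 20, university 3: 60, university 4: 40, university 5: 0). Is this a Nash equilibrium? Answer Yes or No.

Total = 190 ≥ 190: provided.
University 1 (pledges 70, payoff 51): dropping to 0 → total 120, payoff 0. No gain.
University 2 (pledges 20, payoff 101): dropping to 0 → total 170, payoff 0. No gain.
University 3 (pledges 60, payoff 61): dropping to 0 → total 130, payoff 0. No gain.
University 4 (pledges 40, payoff 81): dropping to 0 → total 150, payoff 0. No gain.
University 5 (pledges 0, payoff 121): pledging 20 → total 210, payoff 101. No gain.

Yes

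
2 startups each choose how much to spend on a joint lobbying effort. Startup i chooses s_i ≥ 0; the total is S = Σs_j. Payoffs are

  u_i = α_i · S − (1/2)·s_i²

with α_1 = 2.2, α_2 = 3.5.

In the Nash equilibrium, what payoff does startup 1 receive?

10.12

Startup i's FOC: ∂u_i/∂s_i = α_i − s_i = 0, so s_i* = α_i.
NE contributions = (2.2, 3.5); S = 5.7.
u_1 = α_1·S − ½·(s_1)² = 2.2·5.7 − ½·2.2² = 10.12.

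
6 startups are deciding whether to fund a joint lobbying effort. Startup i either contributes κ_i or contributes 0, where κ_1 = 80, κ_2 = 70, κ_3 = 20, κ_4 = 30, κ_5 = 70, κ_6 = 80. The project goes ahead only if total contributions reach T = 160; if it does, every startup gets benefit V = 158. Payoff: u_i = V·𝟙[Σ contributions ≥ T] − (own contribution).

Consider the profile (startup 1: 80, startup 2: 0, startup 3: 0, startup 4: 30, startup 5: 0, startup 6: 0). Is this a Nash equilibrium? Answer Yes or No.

No

Total = 110 < 160: not provided.
Startup 1 (pledges 80, payoff -80): dropping to 0 → total 30, payoff 0. Profitable deviation.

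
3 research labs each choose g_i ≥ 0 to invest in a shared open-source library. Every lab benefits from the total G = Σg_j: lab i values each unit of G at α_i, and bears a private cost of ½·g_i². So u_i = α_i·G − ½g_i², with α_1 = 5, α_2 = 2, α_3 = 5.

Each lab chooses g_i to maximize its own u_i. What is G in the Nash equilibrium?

12

Lab i's FOC: ∂u_i/∂g_i = α_i − g_i = 0, so g_i* = α_i.
NE contributions = (5, 2, 5); G = 12.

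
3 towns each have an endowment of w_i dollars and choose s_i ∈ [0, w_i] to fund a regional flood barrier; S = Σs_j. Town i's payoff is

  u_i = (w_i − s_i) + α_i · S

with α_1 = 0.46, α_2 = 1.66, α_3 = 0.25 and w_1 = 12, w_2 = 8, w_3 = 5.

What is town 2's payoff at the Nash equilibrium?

13.28

∂u_i/∂s_i = α_i − 1, so town i contributes w_i if α_i > 1, else 0.
α_i > 1 for i ∈ {2}; NE contributions (0, 8, 0), S = 8.
u_2 = (8 − 8) + 1.66·8 = 13.28.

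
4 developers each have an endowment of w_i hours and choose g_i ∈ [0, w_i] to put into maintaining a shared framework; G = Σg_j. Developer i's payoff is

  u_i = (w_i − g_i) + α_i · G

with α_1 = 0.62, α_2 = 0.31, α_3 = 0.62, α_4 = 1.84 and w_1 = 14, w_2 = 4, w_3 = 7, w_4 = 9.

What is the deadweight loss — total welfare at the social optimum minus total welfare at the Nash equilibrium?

59.75

∂u_i/∂g_i = α_i − 1, so developer i contributes w_i if α_i > 1, else 0.
α_i > 1 for i ∈ {4}; NE contributions (0, 0, 0, 9), G = 9.
W^NE = Σw_i − G^NE + (Σα_i)·G^NE = 34 + 2.39·9 = 55.51.
Planner: ∂(Σu_j)/∂g_i = Σα_j − 1 = 2.39 > 0, so everyone contributes w_i; G^SO = 34, W^SO = 34 + 2.39·34 = 115.26.
Deadweight loss = 59.75.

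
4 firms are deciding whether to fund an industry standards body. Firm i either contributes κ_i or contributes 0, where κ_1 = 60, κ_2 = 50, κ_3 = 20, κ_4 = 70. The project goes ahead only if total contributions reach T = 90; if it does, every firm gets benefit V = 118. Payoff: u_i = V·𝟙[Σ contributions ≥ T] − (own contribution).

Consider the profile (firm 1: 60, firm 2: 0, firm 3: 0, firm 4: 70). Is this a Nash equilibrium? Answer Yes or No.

Total = 130 ≥ 90: provided.
Firm 1 (pledges 60, payoff 58): dropping to 0 → total 70, payoff 0. No gain.
Firm 2 (pledges 0, payoff 118): pledging 50 → total 180, payoff 68. No gain.
Firm 3 (pledges 0, payoff 118): pledging 20 → total 150, payoff 98. No gain.
Firm 4 (pledges 70, payoff 48): dropping to 0 → total 60, payoff 0. No gain.

Yes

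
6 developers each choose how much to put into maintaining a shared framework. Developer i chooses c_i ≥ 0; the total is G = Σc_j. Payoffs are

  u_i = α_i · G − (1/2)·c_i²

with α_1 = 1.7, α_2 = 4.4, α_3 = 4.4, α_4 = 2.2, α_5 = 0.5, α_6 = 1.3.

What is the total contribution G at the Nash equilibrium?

Developer i's FOC: ∂u_i/∂c_i = α_i − c_i = 0, so c_i* = α_i.
NE contributions = (1.7, 4.4, 4.4, 2.2, 0.5, 1.3); G = 14.5.

14.5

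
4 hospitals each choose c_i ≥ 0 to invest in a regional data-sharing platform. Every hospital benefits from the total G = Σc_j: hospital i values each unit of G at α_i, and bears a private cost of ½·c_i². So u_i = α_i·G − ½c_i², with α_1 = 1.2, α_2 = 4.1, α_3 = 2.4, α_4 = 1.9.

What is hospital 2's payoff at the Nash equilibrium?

Hospital i's FOC: ∂u_i/∂c_i = α_i − c_i = 0, so c_i* = α_i.
NE contributions = (1.2, 4.1, 2.4, 1.9); G = 9.6.
u_2 = α_2·G − ½·(c_2)² = 4.1·9.6 − ½·4.1² = 30.955.

30.955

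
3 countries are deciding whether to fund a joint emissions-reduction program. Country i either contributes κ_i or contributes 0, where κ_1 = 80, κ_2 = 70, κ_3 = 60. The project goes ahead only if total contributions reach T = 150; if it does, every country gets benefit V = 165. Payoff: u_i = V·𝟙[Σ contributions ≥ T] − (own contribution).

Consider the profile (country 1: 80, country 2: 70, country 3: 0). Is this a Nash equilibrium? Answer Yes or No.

Yes

Total = 150 ≥ 150: provided.
Country 1 (pledges 80, payoff 85): dropping to 0 → total 70, payoff 0. No gain.
Country 2 (pledges 70, payoff 95): dropping to 0 → total 80, payoff 0. No gain.
Country 3 (pledges 0, payoff 165): pledging 60 → total 210, payoff 105. No gain.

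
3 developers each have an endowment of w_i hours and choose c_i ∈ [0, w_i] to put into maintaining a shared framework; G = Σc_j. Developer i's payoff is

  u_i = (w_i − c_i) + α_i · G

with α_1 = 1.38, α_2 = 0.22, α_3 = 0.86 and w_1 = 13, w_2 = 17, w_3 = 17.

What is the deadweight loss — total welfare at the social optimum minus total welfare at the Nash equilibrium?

49.64

∂u_i/∂c_i = α_i − 1, so developer i contributes w_i if α_i > 1, else 0.
α_i > 1 for i ∈ {1}; NE contributions (13, 0, 0), G = 13.
W^NE = Σw_i − G^NE + (Σα_i)·G^NE = 47 + 1.46·13 = 65.98.
Planner: ∂(Σu_j)/∂c_i = Σα_j − 1 = 1.46 > 0, so everyone contributes w_i; G^SO = 47, W^SO = 47 + 1.46·47 = 115.62.
Deadweight loss = 49.64.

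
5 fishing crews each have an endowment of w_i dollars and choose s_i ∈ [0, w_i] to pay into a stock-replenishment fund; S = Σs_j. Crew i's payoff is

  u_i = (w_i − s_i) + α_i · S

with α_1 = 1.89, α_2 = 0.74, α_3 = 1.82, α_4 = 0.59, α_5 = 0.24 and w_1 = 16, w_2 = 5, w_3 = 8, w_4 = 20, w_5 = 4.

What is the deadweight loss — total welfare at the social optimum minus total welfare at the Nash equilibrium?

∂u_i/∂s_i = α_i − 1, so crew i contributes w_i if α_i > 1, else 0.
α_i > 1 for i ∈ {1, 3}; NE contributions (16, 0, 8, 0, 0), S = 24.
W^NE = Σw_i − S^NE + (Σα_i)·S^NE = 53 + 4.28·24 = 155.72.
Planner: ∂(Σu_j)/∂s_i = Σα_j − 1 = 4.28 > 0, so everyone contributes w_i; S^SO = 53, W^SO = 53 + 4.28·53 = 279.84.
Deadweight loss = 124.12.

124.12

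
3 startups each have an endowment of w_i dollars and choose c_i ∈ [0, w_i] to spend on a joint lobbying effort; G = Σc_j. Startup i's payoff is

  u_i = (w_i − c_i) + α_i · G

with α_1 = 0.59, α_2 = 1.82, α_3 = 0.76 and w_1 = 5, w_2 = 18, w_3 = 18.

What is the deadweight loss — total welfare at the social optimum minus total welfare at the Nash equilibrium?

∂u_i/∂c_i = α_i − 1, so startup i contributes w_i if α_i > 1, else 0.
α_i > 1 for i ∈ {2}; NE contributions (0, 18, 0), G = 18.
W^NE = Σw_i − G^NE + (Σα_i)·G^NE = 41 + 2.17·18 = 80.06.
Planner: ∂(Σu_j)/∂c_i = Σα_j − 1 = 2.17 > 0, so everyone contributes w_i; G^SO = 41, W^SO = 41 + 2.17·41 = 129.97.
Deadweight loss = 49.91.

49.91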